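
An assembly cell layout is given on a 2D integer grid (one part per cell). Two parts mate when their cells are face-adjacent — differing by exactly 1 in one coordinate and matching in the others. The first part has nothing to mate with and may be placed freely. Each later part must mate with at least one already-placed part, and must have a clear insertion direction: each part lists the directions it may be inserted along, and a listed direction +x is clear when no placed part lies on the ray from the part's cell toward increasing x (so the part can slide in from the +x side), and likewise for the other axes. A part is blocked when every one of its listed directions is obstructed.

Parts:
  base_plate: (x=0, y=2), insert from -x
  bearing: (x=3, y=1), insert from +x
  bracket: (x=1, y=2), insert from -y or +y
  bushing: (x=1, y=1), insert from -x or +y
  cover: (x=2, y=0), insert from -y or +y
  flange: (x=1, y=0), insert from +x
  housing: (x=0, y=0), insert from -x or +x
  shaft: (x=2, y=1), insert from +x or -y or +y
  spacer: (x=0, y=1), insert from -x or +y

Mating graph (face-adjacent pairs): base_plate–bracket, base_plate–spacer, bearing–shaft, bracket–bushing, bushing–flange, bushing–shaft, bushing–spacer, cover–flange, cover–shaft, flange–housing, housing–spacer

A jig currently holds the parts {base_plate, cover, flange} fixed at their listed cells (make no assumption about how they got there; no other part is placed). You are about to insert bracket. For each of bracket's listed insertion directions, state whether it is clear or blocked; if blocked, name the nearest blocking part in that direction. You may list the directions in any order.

-y: nearest on ray is flange@(1, 0) ⇒ blocked
+y: ray from bracket(1, 2) has no placed part ⇒ clear

+y: clear; -y: blocked by flange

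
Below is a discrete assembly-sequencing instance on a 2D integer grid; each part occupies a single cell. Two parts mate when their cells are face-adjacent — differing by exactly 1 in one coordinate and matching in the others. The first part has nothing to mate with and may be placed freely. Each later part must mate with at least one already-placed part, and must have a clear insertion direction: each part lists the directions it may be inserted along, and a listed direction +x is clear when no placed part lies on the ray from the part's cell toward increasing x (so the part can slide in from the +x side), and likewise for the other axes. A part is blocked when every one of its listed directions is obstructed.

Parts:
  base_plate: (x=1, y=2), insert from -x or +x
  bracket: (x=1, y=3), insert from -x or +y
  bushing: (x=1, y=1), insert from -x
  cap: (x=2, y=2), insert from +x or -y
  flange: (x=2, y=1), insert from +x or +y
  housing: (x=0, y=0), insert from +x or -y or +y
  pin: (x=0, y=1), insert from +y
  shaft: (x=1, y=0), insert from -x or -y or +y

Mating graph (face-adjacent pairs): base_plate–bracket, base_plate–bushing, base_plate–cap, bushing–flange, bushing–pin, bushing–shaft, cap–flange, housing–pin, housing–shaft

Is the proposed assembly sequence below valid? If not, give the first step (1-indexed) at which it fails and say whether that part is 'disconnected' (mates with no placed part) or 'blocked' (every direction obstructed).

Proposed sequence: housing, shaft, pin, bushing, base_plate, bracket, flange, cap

1. housing@(0, 0) [+x clear] — {housing}
2. shaft@(1, 0) [-y clear] — {housing, shaft}
3. pin@(0, 1) [+y clear] — {housing, pin, shaft}
4. bushing@(1, 1) — -x all obstructed ⇒ blocked

Invalid at step 4 (blocked)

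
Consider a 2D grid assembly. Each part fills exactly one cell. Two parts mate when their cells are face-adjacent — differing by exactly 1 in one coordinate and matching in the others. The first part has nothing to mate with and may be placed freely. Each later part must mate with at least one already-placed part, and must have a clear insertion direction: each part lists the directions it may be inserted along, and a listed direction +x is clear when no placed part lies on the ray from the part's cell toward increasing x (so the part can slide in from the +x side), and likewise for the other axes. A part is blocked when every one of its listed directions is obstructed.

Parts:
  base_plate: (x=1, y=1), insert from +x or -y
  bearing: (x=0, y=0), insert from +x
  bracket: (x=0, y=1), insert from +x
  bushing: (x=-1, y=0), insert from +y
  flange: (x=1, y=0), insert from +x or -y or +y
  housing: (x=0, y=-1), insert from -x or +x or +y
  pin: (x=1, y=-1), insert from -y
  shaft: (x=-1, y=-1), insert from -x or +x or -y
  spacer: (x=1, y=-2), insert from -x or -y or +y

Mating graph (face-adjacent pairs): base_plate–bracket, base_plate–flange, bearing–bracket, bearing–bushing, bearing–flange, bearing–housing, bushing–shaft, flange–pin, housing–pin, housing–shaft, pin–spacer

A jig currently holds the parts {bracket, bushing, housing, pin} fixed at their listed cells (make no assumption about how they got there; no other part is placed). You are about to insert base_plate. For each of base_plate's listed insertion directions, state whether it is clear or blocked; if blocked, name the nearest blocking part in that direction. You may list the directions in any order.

+x: clear; -y: blocked by pin

+x: ray from base_plate(1, 1) has no placed part ⇒ clear
-y: nearest on ray is pin@(1, -1) ⇒ blocked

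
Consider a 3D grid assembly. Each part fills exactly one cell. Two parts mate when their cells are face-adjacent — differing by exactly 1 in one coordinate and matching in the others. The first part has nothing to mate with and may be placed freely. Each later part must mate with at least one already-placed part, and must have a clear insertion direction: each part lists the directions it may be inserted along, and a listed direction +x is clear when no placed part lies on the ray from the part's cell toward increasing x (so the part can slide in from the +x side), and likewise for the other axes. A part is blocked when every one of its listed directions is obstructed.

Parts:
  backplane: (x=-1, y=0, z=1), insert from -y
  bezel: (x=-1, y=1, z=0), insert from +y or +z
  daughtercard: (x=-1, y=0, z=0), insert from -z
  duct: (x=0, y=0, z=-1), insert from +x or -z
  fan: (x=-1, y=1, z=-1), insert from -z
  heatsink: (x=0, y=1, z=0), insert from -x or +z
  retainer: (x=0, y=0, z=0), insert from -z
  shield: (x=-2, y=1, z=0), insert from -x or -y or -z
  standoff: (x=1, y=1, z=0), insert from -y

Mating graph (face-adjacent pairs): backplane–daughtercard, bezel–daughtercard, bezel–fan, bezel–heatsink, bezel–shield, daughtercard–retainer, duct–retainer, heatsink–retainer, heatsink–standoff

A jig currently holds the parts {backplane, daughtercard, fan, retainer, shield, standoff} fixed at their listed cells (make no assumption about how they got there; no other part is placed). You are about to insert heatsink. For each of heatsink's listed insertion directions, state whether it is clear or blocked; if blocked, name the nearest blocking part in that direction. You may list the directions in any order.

+z: clear; -x: blocked by shield

-x: nearest on ray is shield@(-2, 1, 0) ⇒ blocked
+z: ray from heatsink(0, 1, 0) has no placed part ⇒ clear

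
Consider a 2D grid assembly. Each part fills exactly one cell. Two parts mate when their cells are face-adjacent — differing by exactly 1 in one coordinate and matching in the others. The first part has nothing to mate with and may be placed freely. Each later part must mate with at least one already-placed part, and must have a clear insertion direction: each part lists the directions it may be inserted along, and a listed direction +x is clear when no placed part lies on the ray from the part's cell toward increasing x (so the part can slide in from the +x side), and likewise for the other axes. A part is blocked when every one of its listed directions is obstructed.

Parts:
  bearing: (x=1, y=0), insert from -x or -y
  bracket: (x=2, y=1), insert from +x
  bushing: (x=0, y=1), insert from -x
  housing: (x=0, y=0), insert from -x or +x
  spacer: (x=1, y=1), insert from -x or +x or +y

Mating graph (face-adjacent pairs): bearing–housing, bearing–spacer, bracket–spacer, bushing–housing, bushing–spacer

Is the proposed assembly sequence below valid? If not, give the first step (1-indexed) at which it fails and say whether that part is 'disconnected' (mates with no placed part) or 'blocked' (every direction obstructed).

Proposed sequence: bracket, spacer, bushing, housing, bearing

Valid

1. bracket@(2, 1) [+x clear] — {bracket}
2. spacer@(1, 1) [-x clear] — {bracket, spacer}
3. bushing@(0, 1) [-x clear] — {bracket, bushing, spacer}
4. housing@(0, 0) [-x clear] — {bracket, bushing, housing, spacer}
5. bearing@(1, 0) [-y clear] — {bearing, bracket, bushing, housing, spacer}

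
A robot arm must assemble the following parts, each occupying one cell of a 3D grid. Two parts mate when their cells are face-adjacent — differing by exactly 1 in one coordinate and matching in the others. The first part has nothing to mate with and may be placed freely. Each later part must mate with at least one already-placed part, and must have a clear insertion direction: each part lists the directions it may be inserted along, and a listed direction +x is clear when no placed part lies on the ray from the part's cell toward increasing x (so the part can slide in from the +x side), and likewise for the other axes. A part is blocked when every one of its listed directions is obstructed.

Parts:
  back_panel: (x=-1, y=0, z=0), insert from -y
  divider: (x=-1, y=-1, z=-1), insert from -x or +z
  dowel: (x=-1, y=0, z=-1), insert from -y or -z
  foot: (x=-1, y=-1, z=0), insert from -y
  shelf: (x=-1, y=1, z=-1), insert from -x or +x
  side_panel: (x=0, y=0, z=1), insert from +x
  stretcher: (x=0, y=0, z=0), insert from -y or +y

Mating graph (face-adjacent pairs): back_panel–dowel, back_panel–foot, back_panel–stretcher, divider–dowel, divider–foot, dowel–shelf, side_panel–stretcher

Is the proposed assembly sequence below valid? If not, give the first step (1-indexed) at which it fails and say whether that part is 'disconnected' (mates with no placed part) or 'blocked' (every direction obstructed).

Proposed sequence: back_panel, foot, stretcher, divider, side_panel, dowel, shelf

1. back_panel@(-1, 0, 0) [-y clear] — {back_panel}
2. foot@(-1, -1, 0) [-y clear] — {back_panel, foot}
3. stretcher@(0, 0, 0) [-y clear] — {back_panel, foot, stretcher}
4. divider@(-1, -1, -1) [-x clear] — {back_panel, divider, foot, stretcher}
5. side_panel@(0, 0, 1) [+x clear] — {back_panel, divider, foot, side_panel, stretcher}
6. dowel@(-1, 0, -1) [-z clear] — {back_panel, divider, dowel, foot, side_panel, stretcher}
7. shelf@(-1, 1, -1) [-x clear] — {back_panel, divider, dowel, foot, shelf, side_panel, stretcher}

Valid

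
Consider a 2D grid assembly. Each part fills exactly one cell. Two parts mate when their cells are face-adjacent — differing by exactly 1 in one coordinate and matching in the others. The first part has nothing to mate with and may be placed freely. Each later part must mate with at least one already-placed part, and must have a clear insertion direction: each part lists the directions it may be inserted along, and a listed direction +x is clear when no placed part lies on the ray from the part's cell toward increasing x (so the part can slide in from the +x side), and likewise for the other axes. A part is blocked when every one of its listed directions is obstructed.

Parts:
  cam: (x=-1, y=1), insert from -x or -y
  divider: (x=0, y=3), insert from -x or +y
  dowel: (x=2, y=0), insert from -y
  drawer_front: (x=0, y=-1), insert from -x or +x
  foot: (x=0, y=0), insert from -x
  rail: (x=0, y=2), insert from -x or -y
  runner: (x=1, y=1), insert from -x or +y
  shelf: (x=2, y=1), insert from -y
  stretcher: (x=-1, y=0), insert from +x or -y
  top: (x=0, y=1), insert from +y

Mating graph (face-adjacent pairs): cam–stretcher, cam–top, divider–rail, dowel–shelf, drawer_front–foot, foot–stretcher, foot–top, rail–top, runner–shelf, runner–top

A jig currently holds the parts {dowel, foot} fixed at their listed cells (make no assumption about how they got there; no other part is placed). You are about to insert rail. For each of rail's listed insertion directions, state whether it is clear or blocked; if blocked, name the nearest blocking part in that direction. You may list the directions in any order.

-x: ray from rail(0, 2) has no placed part ⇒ clear
-y: nearest on ray is foot@(0, 0) ⇒ blocked

-x: clear; -y: blocked by foot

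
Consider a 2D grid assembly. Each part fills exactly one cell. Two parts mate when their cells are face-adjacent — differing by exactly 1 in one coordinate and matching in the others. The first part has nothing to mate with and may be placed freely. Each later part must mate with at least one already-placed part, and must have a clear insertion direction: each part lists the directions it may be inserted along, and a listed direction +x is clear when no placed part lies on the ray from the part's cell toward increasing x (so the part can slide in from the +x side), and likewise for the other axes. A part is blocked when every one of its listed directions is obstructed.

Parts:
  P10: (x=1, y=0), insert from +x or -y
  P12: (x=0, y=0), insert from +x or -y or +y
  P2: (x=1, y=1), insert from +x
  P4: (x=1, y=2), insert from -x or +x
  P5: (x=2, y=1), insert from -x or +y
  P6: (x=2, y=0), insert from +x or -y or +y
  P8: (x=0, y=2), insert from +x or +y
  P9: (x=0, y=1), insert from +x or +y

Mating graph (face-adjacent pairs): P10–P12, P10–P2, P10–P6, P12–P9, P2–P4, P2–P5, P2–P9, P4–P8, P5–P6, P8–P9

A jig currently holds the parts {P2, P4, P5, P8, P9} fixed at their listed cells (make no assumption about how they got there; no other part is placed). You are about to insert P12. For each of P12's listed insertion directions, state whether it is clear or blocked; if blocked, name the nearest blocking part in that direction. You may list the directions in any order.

+x: ray from P12(0, 0) has no placed part ⇒ clear
-y: ray from P12(0, 0) has no placed part ⇒ clear
+y: nearest on ray is P9@(0, 1) ⇒ blocked

+x: clear; +y: blocked by P9; -y: clear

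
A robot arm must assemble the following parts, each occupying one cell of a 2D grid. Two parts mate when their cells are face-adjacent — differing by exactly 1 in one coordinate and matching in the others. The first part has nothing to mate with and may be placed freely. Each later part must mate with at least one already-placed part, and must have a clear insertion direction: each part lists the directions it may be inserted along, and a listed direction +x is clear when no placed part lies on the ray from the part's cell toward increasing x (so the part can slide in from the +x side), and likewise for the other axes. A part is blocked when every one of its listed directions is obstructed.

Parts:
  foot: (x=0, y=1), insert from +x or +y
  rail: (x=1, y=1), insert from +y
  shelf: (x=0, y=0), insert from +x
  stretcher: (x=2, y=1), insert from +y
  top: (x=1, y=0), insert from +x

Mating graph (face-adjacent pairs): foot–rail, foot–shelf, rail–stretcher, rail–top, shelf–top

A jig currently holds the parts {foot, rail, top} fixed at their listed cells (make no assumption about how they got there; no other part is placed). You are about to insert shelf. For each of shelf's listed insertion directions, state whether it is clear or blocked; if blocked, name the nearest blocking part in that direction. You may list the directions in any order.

+x: blocked by top

+x: nearest on ray is top@(1, 0) ⇒ blocked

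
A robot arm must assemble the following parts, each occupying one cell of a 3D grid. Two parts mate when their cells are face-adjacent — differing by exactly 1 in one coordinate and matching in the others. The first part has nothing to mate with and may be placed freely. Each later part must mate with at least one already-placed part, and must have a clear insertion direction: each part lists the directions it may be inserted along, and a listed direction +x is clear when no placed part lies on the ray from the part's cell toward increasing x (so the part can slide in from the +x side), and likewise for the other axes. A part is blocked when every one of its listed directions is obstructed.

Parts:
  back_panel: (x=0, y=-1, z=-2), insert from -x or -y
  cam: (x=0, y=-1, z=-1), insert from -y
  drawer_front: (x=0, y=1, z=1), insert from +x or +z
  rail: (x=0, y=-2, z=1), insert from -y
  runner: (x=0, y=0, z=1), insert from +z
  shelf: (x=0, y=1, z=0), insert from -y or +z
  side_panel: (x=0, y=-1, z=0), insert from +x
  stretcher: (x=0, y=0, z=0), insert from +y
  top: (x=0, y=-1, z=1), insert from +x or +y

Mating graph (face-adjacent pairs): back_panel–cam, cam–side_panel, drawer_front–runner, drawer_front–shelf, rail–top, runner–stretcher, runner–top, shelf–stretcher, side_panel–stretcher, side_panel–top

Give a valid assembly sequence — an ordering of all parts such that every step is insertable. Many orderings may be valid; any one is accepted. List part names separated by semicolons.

cam; back_panel; side_panel; top; runner; rail; stretcher; shelf; drawer_front

1. cam@(0, -1, -1) [-y clear] — {cam}
2. back_panel@(0, -1, -2) [-x clear] — {back_panel, cam}
3. side_panel@(0, -1, 0) [+x clear] — {back_panel, cam, side_panel}
4. top@(0, -1, 1) [+x clear] — {back_panel, cam, side_panel, top}
5. runner@(0, 0, 1) [+z clear] — {back_panel, cam, runner, side_panel, top}
6. rail@(0, -2, 1) [-y clear] — {back_panel, cam, rail, runner, side_panel, top}
7. stretcher@(0, 0, 0) [+y clear] — {back_panel, cam, rail, runner, side_panel, stretcher, top}
8. shelf@(0, 1, 0) [+z clear] — {back_panel, cam, rail, runner, shelf, side_panel, stretcher, top}
9. drawer_front@(0, 1, 1) [+x clear] — {back_panel, cam, drawer_front, rail, runner, shelf, side_panel, stretcher, top}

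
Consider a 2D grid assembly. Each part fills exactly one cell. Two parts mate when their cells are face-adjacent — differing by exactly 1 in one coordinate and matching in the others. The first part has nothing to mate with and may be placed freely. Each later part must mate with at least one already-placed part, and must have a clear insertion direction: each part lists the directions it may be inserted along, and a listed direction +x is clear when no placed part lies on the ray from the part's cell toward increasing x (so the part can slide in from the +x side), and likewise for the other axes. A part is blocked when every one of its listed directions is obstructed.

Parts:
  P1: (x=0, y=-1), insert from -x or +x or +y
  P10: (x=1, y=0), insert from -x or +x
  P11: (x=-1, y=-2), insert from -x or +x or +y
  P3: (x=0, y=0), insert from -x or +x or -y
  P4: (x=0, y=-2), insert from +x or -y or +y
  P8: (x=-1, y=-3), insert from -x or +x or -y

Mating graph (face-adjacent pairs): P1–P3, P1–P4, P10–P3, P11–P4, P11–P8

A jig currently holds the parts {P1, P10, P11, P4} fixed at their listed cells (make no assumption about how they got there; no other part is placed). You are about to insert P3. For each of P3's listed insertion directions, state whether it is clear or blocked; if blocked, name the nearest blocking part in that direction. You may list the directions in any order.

-x: ray from P3(0, 0) has no placed part ⇒ clear
+x: nearest on ray is P10@(1, 0) ⇒ blocked
-y: nearest on ray is P1@(0, -1) ⇒ blocked

+x: blocked by P10; -x: clear; -y: blocked by P1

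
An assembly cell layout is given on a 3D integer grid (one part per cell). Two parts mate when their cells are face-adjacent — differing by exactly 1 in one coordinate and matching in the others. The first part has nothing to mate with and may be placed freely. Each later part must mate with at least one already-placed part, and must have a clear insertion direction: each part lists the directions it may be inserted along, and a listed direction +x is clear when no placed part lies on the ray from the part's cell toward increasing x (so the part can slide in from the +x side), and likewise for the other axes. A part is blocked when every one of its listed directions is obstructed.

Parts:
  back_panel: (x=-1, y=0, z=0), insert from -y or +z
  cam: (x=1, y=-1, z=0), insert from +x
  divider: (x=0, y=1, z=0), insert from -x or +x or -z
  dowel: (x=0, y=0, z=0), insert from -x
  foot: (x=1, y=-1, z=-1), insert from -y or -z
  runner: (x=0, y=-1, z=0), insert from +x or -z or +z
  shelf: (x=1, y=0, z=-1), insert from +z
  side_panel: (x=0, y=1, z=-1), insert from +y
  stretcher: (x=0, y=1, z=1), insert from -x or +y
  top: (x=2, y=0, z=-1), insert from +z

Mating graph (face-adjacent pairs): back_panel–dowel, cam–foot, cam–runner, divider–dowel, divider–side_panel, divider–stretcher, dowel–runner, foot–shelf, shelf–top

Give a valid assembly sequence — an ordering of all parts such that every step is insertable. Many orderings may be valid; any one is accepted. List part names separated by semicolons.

1. shelf@(1, 0, -1) [+z clear] — {shelf}
2. top@(2, 0, -1) [+z clear] — {shelf, top}
3. foot@(1, -1, -1) [-y clear] — {foot, shelf, top}
4. cam@(1, -1, 0) [+x clear] — {cam, foot, shelf, top}
5. runner@(0, -1, 0) [-z clear] — {cam, foot, runner, shelf, top}
6. dowel@(0, 0, 0) [-x clear] — {cam, dowel, foot, runner, shelf, top}
7. back_panel@(-1, 0, 0) [-y clear] — {back_panel, cam, dowel, foot, runner, shelf, top}
8. divider@(0, 1, 0) [-x clear] — {back_panel, cam, divider, dowel, foot, runner, shelf, top}
9. stretcher@(0, 1, 1) [-x clear] — {back_panel, cam, divider, dowel, foot, runner, shelf, stretcher, top}
10. side_panel@(0, 1, -1) [+y clear] — {back_panel, cam, divider, dowel, foot, runner, shelf, side_panel, stretcher, top}

shelf; top; foot; cam; runner; dowel; back_panel; divider; stretcher; side_panel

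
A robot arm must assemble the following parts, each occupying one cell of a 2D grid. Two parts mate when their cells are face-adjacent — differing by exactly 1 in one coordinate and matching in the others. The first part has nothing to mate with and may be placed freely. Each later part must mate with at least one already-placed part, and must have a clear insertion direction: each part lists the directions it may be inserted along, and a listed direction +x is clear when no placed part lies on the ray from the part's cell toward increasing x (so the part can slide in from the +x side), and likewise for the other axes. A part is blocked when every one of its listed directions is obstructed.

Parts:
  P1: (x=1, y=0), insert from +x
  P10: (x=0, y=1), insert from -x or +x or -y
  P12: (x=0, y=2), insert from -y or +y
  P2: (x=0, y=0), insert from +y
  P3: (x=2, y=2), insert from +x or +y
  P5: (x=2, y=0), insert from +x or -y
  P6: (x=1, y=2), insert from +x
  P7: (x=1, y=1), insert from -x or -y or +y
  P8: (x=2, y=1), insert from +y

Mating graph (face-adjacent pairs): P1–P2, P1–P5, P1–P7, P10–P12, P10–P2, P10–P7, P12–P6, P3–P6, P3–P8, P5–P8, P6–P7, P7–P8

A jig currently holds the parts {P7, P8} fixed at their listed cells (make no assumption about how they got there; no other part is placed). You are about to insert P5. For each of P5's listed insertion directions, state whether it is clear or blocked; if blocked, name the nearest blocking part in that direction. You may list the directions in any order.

+x: clear; -y: clear

+x: ray from P5(2, 0) has no placed part ⇒ clear
-y: ray from P5(2, 0) has no placed part ⇒ clear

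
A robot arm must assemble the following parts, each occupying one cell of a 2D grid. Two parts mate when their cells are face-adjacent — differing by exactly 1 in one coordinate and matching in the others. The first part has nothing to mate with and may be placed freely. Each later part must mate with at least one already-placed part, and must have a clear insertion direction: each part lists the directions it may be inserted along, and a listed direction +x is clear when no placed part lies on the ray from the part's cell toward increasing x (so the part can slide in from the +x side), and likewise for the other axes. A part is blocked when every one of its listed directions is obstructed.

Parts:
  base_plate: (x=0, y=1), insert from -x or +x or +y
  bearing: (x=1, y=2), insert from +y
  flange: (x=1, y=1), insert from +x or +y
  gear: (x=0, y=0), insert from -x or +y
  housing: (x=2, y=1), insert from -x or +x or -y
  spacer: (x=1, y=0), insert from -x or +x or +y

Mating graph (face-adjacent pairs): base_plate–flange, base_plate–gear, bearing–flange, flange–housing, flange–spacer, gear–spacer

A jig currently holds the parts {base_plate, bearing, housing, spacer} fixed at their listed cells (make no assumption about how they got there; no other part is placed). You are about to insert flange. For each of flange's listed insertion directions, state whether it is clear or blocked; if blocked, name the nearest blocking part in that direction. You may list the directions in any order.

+x: blocked by housing; +y: blocked by bearing

+x: nearest on ray is housing@(2, 1) ⇒ blocked
+y: nearest on ray is bearing@(1, 2) ⇒ blocked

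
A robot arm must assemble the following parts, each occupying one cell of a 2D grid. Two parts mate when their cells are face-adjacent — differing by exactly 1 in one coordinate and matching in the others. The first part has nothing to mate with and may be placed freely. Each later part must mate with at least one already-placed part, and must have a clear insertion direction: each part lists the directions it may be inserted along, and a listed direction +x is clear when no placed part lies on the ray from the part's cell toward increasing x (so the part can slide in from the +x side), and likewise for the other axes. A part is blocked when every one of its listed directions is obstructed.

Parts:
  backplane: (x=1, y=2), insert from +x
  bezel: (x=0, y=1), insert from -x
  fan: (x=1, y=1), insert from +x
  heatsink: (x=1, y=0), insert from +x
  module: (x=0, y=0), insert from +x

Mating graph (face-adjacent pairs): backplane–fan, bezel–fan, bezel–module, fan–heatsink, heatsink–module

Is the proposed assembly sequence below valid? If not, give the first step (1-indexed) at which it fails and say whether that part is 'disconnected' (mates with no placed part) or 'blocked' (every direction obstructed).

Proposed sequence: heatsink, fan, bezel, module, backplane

Invalid at step 4 (blocked)

1. heatsink@(1, 0) [+x clear] — {heatsink}
2. fan@(1, 1) [+x clear] — {fan, heatsink}
3. bezel@(0, 1) [-x clear] — {bezel, fan, heatsink}
4. module@(0, 0) — +x all obstructed ⇒ blocked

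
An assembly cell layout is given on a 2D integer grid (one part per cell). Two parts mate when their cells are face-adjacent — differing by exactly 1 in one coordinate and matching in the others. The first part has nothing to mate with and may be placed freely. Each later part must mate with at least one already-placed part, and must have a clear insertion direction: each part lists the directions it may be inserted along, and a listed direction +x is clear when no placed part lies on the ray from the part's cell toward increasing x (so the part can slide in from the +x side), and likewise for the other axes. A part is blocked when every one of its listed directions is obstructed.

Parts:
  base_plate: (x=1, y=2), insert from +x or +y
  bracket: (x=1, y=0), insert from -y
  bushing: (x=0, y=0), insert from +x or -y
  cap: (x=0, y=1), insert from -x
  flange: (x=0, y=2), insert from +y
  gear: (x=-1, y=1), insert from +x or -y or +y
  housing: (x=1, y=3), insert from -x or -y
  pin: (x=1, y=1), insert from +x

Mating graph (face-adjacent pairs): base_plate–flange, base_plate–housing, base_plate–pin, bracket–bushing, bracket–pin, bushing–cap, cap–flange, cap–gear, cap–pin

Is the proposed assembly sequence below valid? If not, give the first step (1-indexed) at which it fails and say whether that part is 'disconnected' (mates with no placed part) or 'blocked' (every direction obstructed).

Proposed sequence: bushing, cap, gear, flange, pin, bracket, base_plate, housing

1. bushing@(0, 0) [+x clear] — {bushing}
2. cap@(0, 1) [-x clear] — {bushing, cap}
3. gear@(-1, 1) [-y clear] — {bushing, cap, gear}
4. flange@(0, 2) [+y clear] — {bushing, cap, flange, gear}
5. pin@(1, 1) [+x clear] — {bushing, cap, flange, gear, pin}
6. bracket@(1, 0) [-y clear] — {bracket, bushing, cap, flange, gear, pin}
7. base_plate@(1, 2) [+x clear] — {base_plate, bracket, bushing, cap, flange, gear, pin}
8. housing@(1, 3) [-x clear] — {base_plate, bracket, bushing, cap, flange, gear, housing, pin}

Valid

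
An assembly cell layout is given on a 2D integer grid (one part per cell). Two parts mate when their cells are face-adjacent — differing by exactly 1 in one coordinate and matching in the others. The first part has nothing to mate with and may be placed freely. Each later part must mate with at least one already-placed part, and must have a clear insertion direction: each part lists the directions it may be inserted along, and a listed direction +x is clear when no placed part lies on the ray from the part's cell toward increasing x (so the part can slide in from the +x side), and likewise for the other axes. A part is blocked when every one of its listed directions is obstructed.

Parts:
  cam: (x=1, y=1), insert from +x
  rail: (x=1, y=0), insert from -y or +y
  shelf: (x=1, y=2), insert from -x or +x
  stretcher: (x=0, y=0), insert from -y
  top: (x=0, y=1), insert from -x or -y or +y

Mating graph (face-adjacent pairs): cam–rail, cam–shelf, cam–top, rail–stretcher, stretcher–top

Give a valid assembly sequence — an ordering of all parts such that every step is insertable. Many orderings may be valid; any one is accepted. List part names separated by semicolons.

stretcher; rail; top; cam; shelf

1. stretcher@(0, 0) [-y clear] — {stretcher}
2. rail@(1, 0) [-y clear] — {rail, stretcher}
3. top@(0, 1) [-x clear] — {rail, stretcher, top}
4. cam@(1, 1) [+x clear] — {cam, rail, stretcher, top}
5. shelf@(1, 2) [-x clear] — {cam, rail, shelf, stretcher, top}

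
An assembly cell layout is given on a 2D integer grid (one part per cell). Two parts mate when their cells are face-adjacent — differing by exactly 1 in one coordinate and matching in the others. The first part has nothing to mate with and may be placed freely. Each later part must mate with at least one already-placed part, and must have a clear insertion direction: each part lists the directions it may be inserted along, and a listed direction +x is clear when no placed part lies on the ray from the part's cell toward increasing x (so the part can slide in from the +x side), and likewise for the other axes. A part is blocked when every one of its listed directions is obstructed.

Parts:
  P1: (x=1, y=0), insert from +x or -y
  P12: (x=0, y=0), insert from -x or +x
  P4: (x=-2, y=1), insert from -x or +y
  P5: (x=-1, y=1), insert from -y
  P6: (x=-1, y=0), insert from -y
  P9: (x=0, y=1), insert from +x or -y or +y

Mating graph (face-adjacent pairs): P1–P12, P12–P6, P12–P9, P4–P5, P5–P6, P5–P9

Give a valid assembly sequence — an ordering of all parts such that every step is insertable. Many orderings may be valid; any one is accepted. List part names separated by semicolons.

P5; P9; P12; P1; P4; P6

1. P5@(-1, 1) [-y clear] — {P5}
2. P9@(0, 1) [+x clear] — {P5, P9}
3. P12@(0, 0) [-x clear] — {P12, P5, P9}
4. P1@(1, 0) [+x clear] — {P1, P12, P5, P9}
5. P4@(-2, 1) [-x clear] — {P1, P12, P4, P5, P9}
6. P6@(-1, 0) [-y clear] — {P1, P12, P4, P5, P6, P9}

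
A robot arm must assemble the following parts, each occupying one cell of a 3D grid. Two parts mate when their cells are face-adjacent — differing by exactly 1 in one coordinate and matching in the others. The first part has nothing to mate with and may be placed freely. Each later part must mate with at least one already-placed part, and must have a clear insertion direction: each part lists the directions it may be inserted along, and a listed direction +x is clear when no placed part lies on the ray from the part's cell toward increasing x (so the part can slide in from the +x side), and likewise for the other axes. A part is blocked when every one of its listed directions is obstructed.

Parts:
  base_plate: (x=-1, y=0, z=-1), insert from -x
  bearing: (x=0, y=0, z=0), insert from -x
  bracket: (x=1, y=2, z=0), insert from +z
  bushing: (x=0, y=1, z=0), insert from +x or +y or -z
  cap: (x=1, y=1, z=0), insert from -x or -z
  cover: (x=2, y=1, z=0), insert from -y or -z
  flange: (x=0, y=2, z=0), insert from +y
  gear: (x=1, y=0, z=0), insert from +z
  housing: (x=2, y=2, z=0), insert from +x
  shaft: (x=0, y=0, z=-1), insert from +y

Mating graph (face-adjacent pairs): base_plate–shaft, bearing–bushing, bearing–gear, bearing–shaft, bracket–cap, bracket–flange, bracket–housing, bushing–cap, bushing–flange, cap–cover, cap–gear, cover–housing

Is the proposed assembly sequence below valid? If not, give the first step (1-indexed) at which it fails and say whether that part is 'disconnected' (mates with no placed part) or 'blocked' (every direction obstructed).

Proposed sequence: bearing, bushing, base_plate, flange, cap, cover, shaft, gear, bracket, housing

1. bearing@(0, 0, 0) [-x clear] — {bearing}
2. bushing@(0, 1, 0) [+x clear] — {bearing, bushing}
3. base_plate@(-1, 0, -1) — no placed neighbour ⇒ disconnected

Invalid at step 3 (disconnected)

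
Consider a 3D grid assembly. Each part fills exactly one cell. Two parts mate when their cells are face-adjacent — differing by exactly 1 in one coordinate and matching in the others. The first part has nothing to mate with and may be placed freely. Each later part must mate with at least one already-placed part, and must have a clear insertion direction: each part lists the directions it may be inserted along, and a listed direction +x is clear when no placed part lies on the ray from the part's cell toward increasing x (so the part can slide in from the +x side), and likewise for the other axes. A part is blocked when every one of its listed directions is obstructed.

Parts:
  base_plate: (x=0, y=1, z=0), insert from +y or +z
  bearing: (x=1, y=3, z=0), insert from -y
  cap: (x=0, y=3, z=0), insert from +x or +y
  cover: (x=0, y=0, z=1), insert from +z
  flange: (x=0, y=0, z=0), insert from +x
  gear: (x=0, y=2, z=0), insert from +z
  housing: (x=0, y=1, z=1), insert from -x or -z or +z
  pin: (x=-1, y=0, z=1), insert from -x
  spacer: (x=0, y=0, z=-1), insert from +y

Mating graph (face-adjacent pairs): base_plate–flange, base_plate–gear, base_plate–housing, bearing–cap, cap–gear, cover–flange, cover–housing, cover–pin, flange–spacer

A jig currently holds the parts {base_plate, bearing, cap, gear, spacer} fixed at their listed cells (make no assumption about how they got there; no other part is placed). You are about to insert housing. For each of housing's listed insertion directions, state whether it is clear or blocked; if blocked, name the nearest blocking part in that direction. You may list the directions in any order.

+z: clear; -x: clear; -z: blocked by base_plate

-x: ray from housing(0, 1, 1) has no placed part ⇒ clear
-z: nearest on ray is base_plate@(0, 1, 0) ⇒ blocked
+z: ray from housing(0, 1, 1) has no placed part ⇒ clear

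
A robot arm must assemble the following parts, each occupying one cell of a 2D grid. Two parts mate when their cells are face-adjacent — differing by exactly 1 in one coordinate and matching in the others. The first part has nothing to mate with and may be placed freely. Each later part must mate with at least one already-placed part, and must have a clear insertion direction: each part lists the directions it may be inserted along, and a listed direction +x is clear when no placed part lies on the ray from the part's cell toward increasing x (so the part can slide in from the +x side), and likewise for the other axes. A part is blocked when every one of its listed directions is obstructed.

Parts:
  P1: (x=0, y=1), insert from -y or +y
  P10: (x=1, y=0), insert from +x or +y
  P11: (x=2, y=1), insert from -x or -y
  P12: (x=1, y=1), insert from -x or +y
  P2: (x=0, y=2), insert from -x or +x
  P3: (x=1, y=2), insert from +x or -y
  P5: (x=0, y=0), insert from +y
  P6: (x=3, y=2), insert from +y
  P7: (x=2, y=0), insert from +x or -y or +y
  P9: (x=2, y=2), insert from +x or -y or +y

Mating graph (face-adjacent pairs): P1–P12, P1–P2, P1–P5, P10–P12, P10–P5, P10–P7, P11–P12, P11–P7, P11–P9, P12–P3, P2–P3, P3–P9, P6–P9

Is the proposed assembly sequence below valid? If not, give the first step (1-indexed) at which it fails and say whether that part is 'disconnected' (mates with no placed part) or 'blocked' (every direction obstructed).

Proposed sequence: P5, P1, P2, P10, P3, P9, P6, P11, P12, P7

Invalid at step 9 (blocked)

1. P5@(0, 0) [+y clear] — {P5}
2. P1@(0, 1) [+y clear] — {P1, P5}
3. P2@(0, 2) [-x clear] — {P1, P2, P5}
4. P10@(1, 0) [+x clear] — {P1, P10, P2, P5}
5. P3@(1, 2) [+x clear] — {P1, P10, P2, P3, P5}
6. P9@(2, 2) [+x clear] — {P1, P10, P2, P3, P5, P9}
7. P6@(3, 2) [+y clear] — {P1, P10, P2, P3, P5, P6, P9}
8. P11@(2, 1) [-y clear] — {P1, P10, P11, P2, P3, P5, P6, P9}
9. P12@(1, 1) — -x/+y all obstructed ⇒ blocked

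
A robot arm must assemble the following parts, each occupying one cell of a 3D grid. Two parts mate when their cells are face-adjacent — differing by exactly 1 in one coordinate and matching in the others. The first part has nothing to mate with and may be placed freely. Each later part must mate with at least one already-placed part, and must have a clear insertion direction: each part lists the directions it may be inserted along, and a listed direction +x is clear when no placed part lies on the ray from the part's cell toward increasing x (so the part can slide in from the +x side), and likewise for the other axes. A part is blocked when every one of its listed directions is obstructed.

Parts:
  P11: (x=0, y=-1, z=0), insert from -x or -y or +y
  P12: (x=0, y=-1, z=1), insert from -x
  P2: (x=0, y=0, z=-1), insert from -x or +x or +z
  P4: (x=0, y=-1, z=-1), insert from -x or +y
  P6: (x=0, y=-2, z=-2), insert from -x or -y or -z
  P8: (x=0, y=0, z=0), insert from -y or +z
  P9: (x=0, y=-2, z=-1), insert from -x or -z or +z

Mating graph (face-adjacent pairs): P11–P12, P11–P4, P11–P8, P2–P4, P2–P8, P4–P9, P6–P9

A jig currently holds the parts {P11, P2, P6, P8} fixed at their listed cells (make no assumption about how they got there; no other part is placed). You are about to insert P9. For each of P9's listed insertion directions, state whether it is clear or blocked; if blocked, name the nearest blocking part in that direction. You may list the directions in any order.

+z: clear; -x: clear; -z: blocked by P6

-x: ray from P9(0, -2, -1) has no placed part ⇒ clear
-z: nearest on ray is P6@(0, -2, -2) ⇒ blocked
+z: ray from P9(0, -2, -1) has no placed part ⇒ clear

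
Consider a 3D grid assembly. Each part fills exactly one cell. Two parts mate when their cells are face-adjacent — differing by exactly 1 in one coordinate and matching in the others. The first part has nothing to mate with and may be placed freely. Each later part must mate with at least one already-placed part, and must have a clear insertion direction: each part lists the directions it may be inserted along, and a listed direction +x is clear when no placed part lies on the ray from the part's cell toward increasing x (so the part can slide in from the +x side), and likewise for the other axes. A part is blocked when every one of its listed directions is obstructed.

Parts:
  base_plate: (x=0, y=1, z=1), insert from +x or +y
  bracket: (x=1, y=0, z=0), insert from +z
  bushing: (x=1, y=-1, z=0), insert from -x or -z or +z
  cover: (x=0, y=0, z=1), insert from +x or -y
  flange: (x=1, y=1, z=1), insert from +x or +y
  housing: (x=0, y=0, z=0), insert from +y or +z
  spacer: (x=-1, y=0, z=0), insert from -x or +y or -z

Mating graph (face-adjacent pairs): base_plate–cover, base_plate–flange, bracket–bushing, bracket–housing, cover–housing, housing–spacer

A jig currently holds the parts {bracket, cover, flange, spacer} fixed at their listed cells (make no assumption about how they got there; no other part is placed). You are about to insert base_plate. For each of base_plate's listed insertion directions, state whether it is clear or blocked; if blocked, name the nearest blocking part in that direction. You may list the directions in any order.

+x: nearest on ray is flange@(1, 1, 1) ⇒ blocked
+y: ray from base_plate(0, 1, 1) has no placed part ⇒ clear

+x: blocked by flange; +y: clear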